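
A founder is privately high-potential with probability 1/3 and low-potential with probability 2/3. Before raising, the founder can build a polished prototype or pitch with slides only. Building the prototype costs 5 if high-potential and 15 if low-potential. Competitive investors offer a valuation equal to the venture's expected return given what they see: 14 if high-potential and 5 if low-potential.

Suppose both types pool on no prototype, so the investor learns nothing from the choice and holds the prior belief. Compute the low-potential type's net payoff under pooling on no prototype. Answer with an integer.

Pooled valuation = 1/3·14 + 2/3·5 = 8.
low-potential pays no cost for no prototype, so net payoff = 8.

8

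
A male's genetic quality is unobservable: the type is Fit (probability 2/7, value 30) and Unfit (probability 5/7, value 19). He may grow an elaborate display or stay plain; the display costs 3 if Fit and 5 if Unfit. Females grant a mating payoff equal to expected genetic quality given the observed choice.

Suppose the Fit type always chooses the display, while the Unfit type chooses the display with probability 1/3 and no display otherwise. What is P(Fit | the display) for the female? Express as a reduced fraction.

6/11

P(the display) = (2/7)·1 + (5/7)·(1/3) = 11/21.
By Bayes' rule, P(Fit | the display) = (2/7) / (11/21) = 6/11.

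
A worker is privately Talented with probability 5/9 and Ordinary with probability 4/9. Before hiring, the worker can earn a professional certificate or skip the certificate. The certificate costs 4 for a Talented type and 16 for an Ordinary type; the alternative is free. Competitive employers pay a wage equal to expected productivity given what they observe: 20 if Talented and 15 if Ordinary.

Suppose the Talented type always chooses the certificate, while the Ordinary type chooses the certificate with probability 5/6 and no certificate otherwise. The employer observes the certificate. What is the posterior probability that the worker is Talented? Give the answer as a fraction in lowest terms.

P(the certificate) = (5/9)·1 + (4/9)·(5/6) = 25/27.
By Bayes' rule, P(Talented | the certificate) = (5/9) / (25/27) = 3/5.

3/5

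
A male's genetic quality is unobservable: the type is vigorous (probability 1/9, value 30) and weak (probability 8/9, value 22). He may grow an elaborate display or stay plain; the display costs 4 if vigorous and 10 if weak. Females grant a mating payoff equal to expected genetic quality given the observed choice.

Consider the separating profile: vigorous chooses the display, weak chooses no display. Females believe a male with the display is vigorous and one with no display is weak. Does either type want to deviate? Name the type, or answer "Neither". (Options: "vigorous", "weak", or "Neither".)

The display pays 30; no display pays 22.
vigorous: assigned the display, nets 30 − 4 = 26; deviating to no display nets 22.
weak: assigned no display, nets 22; deviating to the display nets 30 − 10 = 20.
Both types strictly prefer their assigned action; no profitable deviation.

Neither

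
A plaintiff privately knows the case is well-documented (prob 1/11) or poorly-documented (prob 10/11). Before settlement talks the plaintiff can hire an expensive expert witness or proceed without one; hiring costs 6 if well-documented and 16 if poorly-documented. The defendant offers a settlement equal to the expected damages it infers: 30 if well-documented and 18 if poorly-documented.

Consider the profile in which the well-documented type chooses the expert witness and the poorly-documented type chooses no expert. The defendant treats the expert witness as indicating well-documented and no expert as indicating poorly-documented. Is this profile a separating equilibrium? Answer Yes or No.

Yes

Under these beliefs, the expert witness earns settlement 30 and no expert earns settlement 18.
well-documented: the expert witness nets 30 − 6 = 24; no expert nets 18. well-documented prefers the expert witness.
poorly-documented: the expert witness nets 30 − 16 = 14; no expert nets 18. poorly-documented prefers no expert.
Neither type deviates, so the separating profile is an equilibrium.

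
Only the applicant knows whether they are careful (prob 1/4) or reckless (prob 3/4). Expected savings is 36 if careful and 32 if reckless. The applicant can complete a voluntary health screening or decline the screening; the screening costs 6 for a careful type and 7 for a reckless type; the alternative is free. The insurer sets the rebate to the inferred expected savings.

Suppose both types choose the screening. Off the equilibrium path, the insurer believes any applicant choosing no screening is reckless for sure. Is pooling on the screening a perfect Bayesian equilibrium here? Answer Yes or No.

No

On path, the insurer holds the prior and pays 1/4·36 + 3/4·32 = 33. Off path (no screening), believing reckless, it pays 32.
careful: the screening nets 33 − 6 = 27; no screening nets 32. careful would deviate.
reckless: the screening nets 33 − 7 = 26; no screening nets 32. reckless would deviate.
A type deviates, so pooling fails.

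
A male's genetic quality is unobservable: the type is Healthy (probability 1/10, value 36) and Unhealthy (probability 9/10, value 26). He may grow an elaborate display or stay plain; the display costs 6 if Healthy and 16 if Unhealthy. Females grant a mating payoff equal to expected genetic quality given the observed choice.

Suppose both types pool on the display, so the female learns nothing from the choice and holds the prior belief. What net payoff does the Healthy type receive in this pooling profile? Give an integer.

Pooled mating payoff = 1/10·36 + 9/10·26 = 27.
Healthy pays cost 6 for the display, so net payoff = 27 − 6 = 21.

21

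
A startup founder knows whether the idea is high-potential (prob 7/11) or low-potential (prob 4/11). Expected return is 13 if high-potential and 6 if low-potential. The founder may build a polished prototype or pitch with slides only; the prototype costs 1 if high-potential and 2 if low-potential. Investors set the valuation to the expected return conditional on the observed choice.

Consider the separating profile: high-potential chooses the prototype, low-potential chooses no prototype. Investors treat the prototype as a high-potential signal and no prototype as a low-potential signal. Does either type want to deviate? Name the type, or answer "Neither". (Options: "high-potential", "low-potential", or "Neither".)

The prototype pays 13; no prototype pays 6.
high-potential: assigned the prototype, nets 13 − 1 = 12; deviating to no prototype nets 6.
low-potential: assigned no prototype, nets 6; deviating to the prototype nets 13 − 2 = 11.
The low-potential type gains 5 by deviating.

low-potential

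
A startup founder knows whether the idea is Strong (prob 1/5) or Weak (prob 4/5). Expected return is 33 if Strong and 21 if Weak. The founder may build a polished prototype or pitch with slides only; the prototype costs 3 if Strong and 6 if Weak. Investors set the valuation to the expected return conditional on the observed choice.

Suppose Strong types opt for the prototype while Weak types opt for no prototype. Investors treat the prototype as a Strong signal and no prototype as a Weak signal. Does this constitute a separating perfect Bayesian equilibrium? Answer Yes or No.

Under these beliefs, the prototype earns valuation 33 and no prototype earns valuation 21.
Strong: the prototype nets 33 − 3 = 30; no prototype nets 21. Strong prefers the prototype.
Weak: the prototype nets 33 − 6 = 27; no prototype nets 21. Weak would deviate to the prototype.
Weak has a profitable deviation, so the profile is not an equilibrium.

No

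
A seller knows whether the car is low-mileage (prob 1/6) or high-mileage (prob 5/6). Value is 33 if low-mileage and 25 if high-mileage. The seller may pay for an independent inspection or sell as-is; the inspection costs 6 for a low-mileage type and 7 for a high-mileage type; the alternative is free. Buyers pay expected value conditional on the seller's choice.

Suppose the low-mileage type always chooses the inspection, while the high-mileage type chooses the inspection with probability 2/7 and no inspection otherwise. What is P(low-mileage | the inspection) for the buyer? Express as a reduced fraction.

P(the inspection) = (1/6)·1 + (5/6)·(2/7) = 17/42.
By Bayes' rule, P(low-mileage | the inspection) = (1/6) / (17/42) = 7/17.

7/17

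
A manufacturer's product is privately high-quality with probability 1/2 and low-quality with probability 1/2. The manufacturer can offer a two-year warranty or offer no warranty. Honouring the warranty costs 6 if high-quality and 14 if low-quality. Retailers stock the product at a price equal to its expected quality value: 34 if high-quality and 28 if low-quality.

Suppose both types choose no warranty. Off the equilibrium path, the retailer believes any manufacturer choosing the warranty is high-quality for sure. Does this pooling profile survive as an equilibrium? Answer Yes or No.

On path, the retailer holds the prior and pays 1/2·34 + 1/2·28 = 31. Off path (the warranty), believing high-quality, it pays 34.
high-quality: no warranty nets 31; the warranty nets 34 − 6 = 28. high-quality stays.
low-quality: no warranty nets 31; the warranty nets 34 − 14 = 20. low-quality stays.
No type deviates, so pooling is sustained.

Yes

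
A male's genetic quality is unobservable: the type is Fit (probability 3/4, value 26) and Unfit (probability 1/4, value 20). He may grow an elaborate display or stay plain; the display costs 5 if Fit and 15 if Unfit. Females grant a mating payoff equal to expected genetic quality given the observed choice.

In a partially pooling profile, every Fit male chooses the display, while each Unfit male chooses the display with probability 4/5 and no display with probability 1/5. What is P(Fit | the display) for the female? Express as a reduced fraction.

P(the display) = (3/4)·1 + (1/4)·(4/5) = 19/20.
By Bayes' rule, P(Fit | the display) = (3/4) / (19/20) = 15/19.

15/19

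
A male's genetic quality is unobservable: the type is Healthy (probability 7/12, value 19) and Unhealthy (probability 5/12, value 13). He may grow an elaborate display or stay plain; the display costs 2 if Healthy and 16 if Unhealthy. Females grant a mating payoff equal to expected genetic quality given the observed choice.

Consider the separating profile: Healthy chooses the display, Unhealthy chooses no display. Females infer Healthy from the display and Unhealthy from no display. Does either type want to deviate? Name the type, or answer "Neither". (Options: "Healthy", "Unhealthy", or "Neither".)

Neither

The display pays 19; no display pays 13.
Healthy: assigned the display, nets 19 − 2 = 17; deviating to no display nets 13.
Unhealthy: assigned no display, nets 13; deviating to the display nets 19 − 16 = 3.
Both types strictly prefer their assigned action; no profitable deviation.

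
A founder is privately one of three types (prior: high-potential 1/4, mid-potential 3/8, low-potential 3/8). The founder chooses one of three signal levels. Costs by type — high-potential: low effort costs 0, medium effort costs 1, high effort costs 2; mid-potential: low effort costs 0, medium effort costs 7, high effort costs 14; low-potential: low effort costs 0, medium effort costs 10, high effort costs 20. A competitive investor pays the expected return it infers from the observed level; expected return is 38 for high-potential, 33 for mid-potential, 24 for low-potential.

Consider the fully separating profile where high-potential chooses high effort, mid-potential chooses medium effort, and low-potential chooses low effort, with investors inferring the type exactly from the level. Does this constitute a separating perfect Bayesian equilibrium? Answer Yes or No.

Yes

Separating valuations: high effort → 38, medium effort → 33, low effort → 24.
high-potential (assigned high effort): low effort: 24 − 0 = 24; medium effort: 33 − 1 = 32; high effort: 38 − 2 = 36. high-potential stays.
mid-potential (assigned medium effort): low effort: 24 − 0 = 24; medium effort: 33 − 7 = 26; high effort: 38 − 14 = 24. mid-potential stays.
low-potential (assigned low effort): low effort: 24 − 0 = 24; medium effort: 33 − 10 = 23; high effort: 38 − 20 = 18. low-potential stays.
Every type prefers its assigned level; separation holds.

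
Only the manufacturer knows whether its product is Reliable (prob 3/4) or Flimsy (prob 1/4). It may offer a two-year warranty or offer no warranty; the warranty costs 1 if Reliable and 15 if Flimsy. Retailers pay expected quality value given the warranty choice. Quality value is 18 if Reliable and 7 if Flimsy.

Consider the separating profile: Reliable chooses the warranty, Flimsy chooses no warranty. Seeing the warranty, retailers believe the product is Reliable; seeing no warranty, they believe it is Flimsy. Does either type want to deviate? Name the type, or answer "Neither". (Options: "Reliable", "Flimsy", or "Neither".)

Neither

The warranty pays 18; no warranty pays 7.
Reliable: assigned the warranty, nets 18 − 1 = 17; deviating to no warranty nets 7.
Flimsy: assigned no warranty, nets 7; deviating to the warranty nets 18 − 15 = 3.
Both types strictly prefer their assigned action; no profitable deviation.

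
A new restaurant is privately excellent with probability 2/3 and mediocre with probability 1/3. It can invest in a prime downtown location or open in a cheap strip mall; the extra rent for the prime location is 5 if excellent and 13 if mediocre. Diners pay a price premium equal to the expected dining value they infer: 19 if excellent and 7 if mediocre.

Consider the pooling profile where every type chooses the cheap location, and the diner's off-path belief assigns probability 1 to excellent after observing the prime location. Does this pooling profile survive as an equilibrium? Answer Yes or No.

Yes

On path, the diner holds the prior and pays 2/3·19 + 1/3·7 = 15. Off path (the prime location), believing excellent, it pays 19.
excellent: the cheap location nets 15; the prime location nets 19 − 5 = 14. excellent stays.
mediocre: the cheap location nets 15; the prime location nets 19 − 13 = 6. mediocre stays.
No type deviates, so pooling is sustained.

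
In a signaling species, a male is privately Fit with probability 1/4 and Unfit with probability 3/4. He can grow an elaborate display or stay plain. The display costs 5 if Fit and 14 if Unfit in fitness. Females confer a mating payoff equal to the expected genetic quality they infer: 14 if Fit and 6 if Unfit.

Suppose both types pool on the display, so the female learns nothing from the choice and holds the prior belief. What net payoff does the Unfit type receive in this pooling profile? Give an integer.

Pooled mating payoff = 1/4·14 + 3/4·6 = 8.
Unfit pays cost 14 for the display, so net payoff = 8 − 14 = -6.

-6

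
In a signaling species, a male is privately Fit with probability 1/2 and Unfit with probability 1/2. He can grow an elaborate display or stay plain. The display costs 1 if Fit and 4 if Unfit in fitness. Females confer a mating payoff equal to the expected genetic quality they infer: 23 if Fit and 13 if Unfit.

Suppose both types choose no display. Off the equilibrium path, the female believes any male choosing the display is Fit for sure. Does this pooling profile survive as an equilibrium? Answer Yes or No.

No

On path, the female holds the prior and pays 1/2·23 + 1/2·13 = 18. Off path (the display), believing Fit, it pays 23.
Fit: no display nets 18; the display nets 23 − 1 = 22. Fit would deviate.
Unfit: no display nets 18; the display nets 23 − 4 = 19. Unfit would deviate.
A type deviates, so pooling fails.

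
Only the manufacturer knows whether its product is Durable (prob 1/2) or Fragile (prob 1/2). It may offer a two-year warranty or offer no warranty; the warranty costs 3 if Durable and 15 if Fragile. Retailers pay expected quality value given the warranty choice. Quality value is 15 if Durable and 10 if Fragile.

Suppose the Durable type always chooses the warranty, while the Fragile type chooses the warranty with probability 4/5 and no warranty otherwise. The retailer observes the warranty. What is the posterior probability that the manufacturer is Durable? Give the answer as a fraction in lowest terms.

5/9

P(the warranty) = (1/2)·1 + (1/2)·(4/5) = 9/10.
By Bayes' rule, P(Durable | the warranty) = (1/2) / (9/10) = 5/9.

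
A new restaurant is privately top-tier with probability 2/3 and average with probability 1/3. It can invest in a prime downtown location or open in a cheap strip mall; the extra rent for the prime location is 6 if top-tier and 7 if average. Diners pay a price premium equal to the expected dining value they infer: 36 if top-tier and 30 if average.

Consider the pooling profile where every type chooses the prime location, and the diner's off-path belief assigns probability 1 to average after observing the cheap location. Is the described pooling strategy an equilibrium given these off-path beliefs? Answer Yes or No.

No

On path, the diner holds the prior and pays 2/3·36 + 1/3·30 = 34. Off path (the cheap location), believing average, it pays 30.
top-tier: the prime location nets 34 − 6 = 28; the cheap location nets 30. top-tier would deviate.
average: the prime location nets 34 − 7 = 27; the cheap location nets 30. average would deviate.
A type deviates, so pooling fails.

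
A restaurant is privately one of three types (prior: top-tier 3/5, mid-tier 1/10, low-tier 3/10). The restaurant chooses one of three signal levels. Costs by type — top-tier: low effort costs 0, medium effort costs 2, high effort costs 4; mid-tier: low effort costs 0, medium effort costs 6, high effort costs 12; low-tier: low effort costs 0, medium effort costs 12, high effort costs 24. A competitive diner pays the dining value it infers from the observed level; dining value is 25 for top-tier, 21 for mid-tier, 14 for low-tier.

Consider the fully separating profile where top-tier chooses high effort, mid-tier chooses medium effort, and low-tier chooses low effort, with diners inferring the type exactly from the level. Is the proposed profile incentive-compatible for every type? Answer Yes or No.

Separating price premiums: high effort → 25, medium effort → 21, low effort → 14.
top-tier (assigned high effort): low effort: 14 − 0 = 14; medium effort: 21 − 2 = 19; high effort: 25 − 4 = 21. top-tier stays.
mid-tier (assigned medium effort): low effort: 14 − 0 = 14; medium effort: 21 − 6 = 15; high effort: 25 − 12 = 13. mid-tier stays.
low-tier (assigned low effort): low effort: 14 − 0 = 14; medium effort: 21 − 12 = 9; high effort: 25 − 24 = 1. low-tier stays.
Every type prefers its assigned level; separation holds.

Yes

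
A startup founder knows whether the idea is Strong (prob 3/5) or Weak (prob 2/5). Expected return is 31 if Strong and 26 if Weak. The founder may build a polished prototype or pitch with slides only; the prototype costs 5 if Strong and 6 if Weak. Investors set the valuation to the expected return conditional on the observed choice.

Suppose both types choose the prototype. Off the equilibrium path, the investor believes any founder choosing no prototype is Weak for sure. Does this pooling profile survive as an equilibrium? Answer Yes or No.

No

On path, the investor holds the prior and pays 3/5·31 + 2/5·26 = 29. Off path (no prototype), believing Weak, it pays 26.
Strong: the prototype nets 29 − 5 = 24; no prototype nets 26. Strong would deviate.
Weak: the prototype nets 29 − 6 = 23; no prototype nets 26. Weak would deviate.
A type deviates, so pooling fails.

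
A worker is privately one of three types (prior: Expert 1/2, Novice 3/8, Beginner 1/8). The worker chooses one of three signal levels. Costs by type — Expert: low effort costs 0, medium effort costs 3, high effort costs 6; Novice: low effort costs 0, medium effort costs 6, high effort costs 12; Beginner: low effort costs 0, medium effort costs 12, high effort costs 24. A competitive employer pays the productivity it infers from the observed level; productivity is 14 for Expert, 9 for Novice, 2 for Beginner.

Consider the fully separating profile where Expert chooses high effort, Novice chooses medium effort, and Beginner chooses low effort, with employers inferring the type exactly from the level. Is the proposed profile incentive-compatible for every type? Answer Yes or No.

Separating wages: high effort → 14, medium effort → 9, low effort → 2.
Expert (assigned high effort): low effort: 2 − 0 = 2; medium effort: 9 − 3 = 6; high effort: 14 − 6 = 8. Expert stays.
Novice (assigned medium effort): low effort: 2 − 0 = 2; medium effort: 9 − 6 = 3; high effort: 14 − 12 = 2. Novice stays.
Beginner (assigned low effort): low effort: 2 − 0 = 2; medium effort: 9 − 12 = -3; high effort: 14 − 24 = -10. Beginner stays.
Every type prefers its assigned level; separation holds.

Yes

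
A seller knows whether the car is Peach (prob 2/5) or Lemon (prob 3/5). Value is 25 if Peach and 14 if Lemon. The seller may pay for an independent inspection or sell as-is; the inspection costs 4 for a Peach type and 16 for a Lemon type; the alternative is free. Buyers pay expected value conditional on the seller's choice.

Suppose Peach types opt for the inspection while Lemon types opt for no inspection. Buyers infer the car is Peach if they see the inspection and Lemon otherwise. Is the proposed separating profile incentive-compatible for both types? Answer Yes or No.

Under these beliefs, the inspection earns price 25 and no inspection earns price 14.
Peach: the inspection nets 25 − 4 = 21; no inspection nets 14. Peach prefers the inspection.
Lemon: the inspection nets 25 − 16 = 9; no inspection nets 14. Lemon prefers no inspection.
Neither type deviates, so the separating profile is an equilibrium.

Yes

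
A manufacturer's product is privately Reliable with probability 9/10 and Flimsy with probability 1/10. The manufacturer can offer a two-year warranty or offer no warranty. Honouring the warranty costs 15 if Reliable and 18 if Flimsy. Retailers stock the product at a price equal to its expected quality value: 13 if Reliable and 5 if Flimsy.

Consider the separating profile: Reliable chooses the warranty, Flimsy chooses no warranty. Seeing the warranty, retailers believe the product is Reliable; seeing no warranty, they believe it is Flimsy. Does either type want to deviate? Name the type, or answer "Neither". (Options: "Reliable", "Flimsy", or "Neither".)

The warranty pays 13; no warranty pays 5.
Reliable: assigned the warranty, nets 13 − 15 = -2; deviating to no warranty nets 5.
Flimsy: assigned no warranty, nets 5; deviating to the warranty nets 13 − 18 = -5.
The Reliable type gains 7 by deviating.

Reliable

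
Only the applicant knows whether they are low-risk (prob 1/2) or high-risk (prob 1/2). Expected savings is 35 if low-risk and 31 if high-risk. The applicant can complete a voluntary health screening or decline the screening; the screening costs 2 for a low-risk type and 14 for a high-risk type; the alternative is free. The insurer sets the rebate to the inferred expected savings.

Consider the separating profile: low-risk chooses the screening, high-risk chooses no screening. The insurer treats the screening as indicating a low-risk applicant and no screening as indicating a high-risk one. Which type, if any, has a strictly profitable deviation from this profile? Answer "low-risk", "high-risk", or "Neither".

The screening pays 35; no screening pays 31.
low-risk: assigned the screening, nets 35 − 2 = 33; deviating to no screening nets 31.
high-risk: assigned no screening, nets 31; deviating to the screening nets 35 − 14 = 21.
Both types strictly prefer their assigned action; no profitable deviation.

Neither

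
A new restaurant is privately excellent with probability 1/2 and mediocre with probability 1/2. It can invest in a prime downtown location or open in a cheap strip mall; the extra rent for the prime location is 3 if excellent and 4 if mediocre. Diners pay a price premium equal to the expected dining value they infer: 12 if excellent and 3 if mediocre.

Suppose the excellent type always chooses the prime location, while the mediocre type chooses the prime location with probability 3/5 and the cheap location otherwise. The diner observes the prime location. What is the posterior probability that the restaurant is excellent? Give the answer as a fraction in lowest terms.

5/8

P(the prime location) = (1/2)·1 + (1/2)·(3/5) = 4/5.
By Bayes' rule, P(excellent | the prime location) = (1/2) / (4/5) = 5/8.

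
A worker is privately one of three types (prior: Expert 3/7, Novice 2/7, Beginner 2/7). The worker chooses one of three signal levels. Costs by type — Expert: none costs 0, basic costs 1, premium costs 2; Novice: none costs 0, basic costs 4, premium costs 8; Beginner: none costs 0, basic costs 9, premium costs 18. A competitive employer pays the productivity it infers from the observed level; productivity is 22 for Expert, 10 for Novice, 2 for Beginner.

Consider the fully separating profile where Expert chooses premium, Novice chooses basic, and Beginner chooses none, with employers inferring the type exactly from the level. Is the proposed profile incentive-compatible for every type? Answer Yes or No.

No

Separating wages: premium → 22, basic → 10, none → 2.
Expert (assigned premium): none: 2 − 0 = 2; basic: 10 − 1 = 9; premium: 22 − 2 = 20. Expert stays.
Novice (assigned basic): none: 2 − 0 = 2; basic: 10 − 4 = 6; premium: 22 − 8 = 14. Novice prefers premium.
Beginner (assigned none): none: 2 − 0 = 2; basic: 10 − 9 = 1; premium: 22 − 18 = 4. Beginner prefers premium.
At least one type deviates; the separating profile fails.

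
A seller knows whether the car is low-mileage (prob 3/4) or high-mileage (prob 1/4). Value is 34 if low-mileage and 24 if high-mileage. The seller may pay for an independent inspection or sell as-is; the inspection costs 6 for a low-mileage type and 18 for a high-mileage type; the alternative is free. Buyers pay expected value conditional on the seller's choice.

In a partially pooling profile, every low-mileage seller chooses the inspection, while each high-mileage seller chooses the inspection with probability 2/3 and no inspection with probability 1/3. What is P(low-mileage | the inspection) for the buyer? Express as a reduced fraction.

P(the inspection) = (3/4)·1 + (1/4)·(2/3) = 11/12.
By Bayes' rule, P(low-mileage | the inspection) = (3/4) / (11/12) = 9/11.

9/11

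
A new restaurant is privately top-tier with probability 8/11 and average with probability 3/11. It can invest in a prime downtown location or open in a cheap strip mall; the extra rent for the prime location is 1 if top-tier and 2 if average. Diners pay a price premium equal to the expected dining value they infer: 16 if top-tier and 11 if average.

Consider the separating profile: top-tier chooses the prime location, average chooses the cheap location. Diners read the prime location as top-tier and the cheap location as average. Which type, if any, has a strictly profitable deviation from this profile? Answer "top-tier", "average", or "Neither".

average

The prime location pays 16; the cheap location pays 11.
top-tier: assigned the prime location, nets 16 − 1 = 15; deviating to the cheap location nets 11.
average: assigned the cheap location, nets 11; deviating to the prime location nets 16 − 2 = 14.
The average type gains 3 by deviating.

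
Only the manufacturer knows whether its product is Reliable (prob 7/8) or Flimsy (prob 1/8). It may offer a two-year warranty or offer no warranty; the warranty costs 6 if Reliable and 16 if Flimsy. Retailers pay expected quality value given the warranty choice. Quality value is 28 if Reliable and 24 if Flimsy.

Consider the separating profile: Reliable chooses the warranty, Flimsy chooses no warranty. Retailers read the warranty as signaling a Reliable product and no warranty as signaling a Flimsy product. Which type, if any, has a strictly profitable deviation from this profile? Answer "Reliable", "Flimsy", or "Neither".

Reliable

The warranty pays 28; no warranty pays 24.
Reliable: assigned the warranty, nets 28 − 6 = 22; deviating to no warranty nets 24.
Flimsy: assigned no warranty, nets 24; deviating to the warranty nets 28 − 16 = 12.
The Reliable type gains 2 by deviating.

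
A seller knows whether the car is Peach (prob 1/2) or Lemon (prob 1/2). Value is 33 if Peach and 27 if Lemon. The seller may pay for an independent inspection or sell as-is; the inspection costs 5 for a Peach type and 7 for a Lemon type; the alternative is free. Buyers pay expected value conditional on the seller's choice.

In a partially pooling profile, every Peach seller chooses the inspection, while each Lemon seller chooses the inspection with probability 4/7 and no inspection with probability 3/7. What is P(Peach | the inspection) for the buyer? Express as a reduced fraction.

P(the inspection) = (1/2)·1 + (1/2)·(4/7) = 11/14.
By Bayes' rule, P(Peach | the inspection) = (1/2) / (11/14) = 7/11.

7/11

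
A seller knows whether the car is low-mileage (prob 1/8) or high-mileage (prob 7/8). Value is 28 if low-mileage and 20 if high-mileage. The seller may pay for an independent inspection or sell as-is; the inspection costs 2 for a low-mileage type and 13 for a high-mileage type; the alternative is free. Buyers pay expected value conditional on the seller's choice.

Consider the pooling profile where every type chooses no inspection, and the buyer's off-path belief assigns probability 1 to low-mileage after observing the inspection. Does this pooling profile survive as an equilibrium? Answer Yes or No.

On path, the buyer holds the prior and pays 1/8·28 + 7/8·20 = 21. Off path (the inspection), believing low-mileage, it pays 28.
low-mileage: no inspection nets 21; the inspection nets 28 − 2 = 26. low-mileage would deviate.
high-mileage: no inspection nets 21; the inspection nets 28 − 13 = 15. high-mileage stays.
A type deviates, so pooling fails.

No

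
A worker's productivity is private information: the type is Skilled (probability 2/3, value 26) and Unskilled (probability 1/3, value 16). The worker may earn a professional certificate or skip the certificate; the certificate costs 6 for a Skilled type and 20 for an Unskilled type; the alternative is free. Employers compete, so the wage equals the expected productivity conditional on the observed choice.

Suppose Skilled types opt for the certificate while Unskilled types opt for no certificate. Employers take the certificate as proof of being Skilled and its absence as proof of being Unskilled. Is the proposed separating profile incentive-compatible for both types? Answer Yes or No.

Under these beliefs, the certificate earns wage 26 and no certificate earns wage 16.
Skilled: the certificate nets 26 − 6 = 20; no certificate nets 16. Skilled prefers the certificate.
Unskilled: the certificate nets 26 − 20 = 6; no certificate nets 16. Unskilled prefers no certificate.
Neither type deviates, so the separating profile is an equilibrium.

Yes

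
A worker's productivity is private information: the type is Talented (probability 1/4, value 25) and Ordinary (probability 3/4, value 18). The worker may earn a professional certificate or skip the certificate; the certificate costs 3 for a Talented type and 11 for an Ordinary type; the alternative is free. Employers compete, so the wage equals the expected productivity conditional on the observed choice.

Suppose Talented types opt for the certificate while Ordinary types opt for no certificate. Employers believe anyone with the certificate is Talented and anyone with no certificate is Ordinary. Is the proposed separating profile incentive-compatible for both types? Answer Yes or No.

Under these beliefs, the certificate earns wage 25 and no certificate earns wage 18.
Talented: the certificate nets 25 − 3 = 22; no certificate nets 18. Talented prefers the certificate.
Ordinary: the certificate nets 25 − 11 = 14; no certificate nets 18. Ordinary prefers no certificate.
Neither type deviates, so the separating profile is an equilibrium.

Yes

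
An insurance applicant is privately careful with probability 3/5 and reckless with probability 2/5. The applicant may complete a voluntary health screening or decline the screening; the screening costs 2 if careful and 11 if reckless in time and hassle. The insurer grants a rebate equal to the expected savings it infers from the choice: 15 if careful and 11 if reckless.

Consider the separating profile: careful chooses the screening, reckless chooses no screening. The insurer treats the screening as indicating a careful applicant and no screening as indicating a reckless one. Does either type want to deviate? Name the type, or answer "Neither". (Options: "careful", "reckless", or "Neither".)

The screening pays 15; no screening pays 11.
careful: assigned the screening, nets 15 − 2 = 13; deviating to no screening nets 11.
reckless: assigned no screening, nets 11; deviating to the screening nets 15 − 11 = 4.
Both types strictly prefer their assigned action; no profitable deviation.

Neither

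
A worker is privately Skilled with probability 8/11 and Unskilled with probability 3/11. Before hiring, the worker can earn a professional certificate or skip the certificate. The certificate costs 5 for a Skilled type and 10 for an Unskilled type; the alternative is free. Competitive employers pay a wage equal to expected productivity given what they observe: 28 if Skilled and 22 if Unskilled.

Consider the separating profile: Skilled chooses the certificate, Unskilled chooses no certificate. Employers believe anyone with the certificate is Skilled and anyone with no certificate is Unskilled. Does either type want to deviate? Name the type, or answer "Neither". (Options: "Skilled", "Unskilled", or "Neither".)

The certificate pays 28; no certificate pays 22.
Skilled: assigned the certificate, nets 28 − 5 = 23; deviating to no certificate nets 22.
Unskilled: assigned no certificate, nets 22; deviating to the certificate nets 28 − 10 = 18.
Both types strictly prefer their assigned action; no profitable deviation.

Neither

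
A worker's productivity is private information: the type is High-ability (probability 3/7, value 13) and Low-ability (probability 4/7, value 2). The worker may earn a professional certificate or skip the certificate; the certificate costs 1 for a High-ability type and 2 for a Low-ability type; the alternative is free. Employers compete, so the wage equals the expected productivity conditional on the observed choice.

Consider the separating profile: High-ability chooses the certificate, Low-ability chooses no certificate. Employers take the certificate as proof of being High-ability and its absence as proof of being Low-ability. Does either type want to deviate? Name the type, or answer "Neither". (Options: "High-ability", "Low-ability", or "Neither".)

The certificate pays 13; no certificate pays 2.
High-ability: assigned the certificate, nets 13 − 1 = 12; deviating to no certificate nets 2.
Low-ability: assigned no certificate, nets 2; deviating to the certificate nets 13 − 2 = 11.
The Low-ability type gains 9 by deviating.

Low-ability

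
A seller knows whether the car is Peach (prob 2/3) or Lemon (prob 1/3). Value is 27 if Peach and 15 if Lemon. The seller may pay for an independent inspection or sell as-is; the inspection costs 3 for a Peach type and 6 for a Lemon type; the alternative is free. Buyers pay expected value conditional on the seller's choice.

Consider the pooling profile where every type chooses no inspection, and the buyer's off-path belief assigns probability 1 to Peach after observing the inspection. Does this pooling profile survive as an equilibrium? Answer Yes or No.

No

On path, the buyer holds the prior and pays 2/3·27 + 1/3·15 = 23. Off path (the inspection), believing Peach, it pays 27.
Peach: no inspection nets 23; the inspection nets 27 − 3 = 24. Peach would deviate.
Lemon: no inspection nets 23; the inspection nets 27 − 6 = 21. Lemon stays.
A type deviates, so pooling fails.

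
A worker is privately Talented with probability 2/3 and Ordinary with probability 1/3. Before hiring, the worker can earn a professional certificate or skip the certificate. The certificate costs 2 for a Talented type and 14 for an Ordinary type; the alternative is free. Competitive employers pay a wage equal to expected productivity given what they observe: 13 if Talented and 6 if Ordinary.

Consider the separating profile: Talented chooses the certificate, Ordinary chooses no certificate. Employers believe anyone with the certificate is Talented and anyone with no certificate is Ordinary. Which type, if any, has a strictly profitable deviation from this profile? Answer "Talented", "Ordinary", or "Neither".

Neither

The certificate pays 13; no certificate pays 6.
Talented: assigned the certificate, nets 13 − 2 = 11; deviating to no certificate nets 6.
Ordinary: assigned no certificate, nets 6; deviating to the certificate nets 13 − 14 = -1.
Both types strictly prefer their assigned action; no profitable deviation.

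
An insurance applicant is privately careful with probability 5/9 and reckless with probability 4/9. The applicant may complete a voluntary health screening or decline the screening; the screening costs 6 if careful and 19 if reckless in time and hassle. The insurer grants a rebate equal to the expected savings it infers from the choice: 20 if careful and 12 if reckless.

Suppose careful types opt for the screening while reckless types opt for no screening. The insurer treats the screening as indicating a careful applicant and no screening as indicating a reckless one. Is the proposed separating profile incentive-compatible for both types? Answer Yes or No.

Yes

Under these beliefs, the screening earns rebate 20 and no screening earns rebate 12.
careful: the screening nets 20 − 6 = 14; no screening nets 12. careful prefers the screening.
reckless: the screening nets 20 − 19 = 1; no screening nets 12. reckless prefers no screening.
Neither type deviates, so the separating profile is an equilibrium.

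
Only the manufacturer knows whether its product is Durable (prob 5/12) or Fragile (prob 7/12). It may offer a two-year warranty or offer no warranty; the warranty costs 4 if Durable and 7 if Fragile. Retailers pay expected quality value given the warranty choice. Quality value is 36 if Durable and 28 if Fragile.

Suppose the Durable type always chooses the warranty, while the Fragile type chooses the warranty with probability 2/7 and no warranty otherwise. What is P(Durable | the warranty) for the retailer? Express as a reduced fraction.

P(the warranty) = (5/12)·1 + (7/12)·(2/7) = 7/12.
By Bayes' rule, P(Durable | the warranty) = (5/12) / (7/12) = 5/7.

5/7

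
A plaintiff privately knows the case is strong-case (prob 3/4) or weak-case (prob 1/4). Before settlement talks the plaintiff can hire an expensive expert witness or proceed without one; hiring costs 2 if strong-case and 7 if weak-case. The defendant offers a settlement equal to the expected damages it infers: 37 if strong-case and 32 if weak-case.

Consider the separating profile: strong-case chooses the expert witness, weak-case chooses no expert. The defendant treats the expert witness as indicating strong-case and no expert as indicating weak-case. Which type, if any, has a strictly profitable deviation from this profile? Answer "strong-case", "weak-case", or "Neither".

The expert witness pays 37; no expert pays 32.
strong-case: assigned the expert witness, nets 37 − 2 = 35; deviating to no expert nets 32.
weak-case: assigned no expert, nets 32; deviating to the expert witness nets 37 − 7 = 30.
Both types strictly prefer their assigned action; no profitable deviation.

Neither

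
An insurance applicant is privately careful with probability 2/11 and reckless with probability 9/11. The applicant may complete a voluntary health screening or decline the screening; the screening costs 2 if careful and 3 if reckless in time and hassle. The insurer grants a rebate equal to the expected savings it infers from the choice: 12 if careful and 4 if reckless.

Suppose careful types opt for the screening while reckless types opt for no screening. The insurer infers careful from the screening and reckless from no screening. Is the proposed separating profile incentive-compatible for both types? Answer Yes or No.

No

Under these beliefs, the screening earns rebate 12 and no screening earns rebate 4.
careful: the screening nets 12 − 2 = 10; no screening nets 4. careful prefers the screening.
reckless: the screening nets 12 − 3 = 9; no screening nets 4. reckless would deviate to the screening.
reckless has a profitable deviation, so the profile is not an equilibrium.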